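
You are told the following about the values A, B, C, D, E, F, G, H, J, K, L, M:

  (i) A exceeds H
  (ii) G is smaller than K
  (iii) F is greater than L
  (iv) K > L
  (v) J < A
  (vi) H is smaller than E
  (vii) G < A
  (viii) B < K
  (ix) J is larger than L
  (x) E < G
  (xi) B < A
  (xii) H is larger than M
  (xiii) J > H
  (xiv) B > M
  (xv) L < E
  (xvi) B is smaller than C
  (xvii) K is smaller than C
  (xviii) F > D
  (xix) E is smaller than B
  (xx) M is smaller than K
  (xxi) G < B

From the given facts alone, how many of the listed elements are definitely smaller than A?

7

Directly below A: H, G, J, B.
One step further: L, M, E (7 so far).
No other element is forced below A by the given relations, so the count is 7.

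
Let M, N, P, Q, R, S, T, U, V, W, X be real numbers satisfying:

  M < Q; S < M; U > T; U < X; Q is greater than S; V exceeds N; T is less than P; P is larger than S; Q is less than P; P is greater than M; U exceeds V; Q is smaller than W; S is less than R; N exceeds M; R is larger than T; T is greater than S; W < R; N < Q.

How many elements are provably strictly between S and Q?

2

Chaining upward from S reaches: M, T, N, V, W, U, X, R, P.
Chaining downward from Q reaches: M, N.
Strictly between S and Q are those in both lists: M, N — 2 elements.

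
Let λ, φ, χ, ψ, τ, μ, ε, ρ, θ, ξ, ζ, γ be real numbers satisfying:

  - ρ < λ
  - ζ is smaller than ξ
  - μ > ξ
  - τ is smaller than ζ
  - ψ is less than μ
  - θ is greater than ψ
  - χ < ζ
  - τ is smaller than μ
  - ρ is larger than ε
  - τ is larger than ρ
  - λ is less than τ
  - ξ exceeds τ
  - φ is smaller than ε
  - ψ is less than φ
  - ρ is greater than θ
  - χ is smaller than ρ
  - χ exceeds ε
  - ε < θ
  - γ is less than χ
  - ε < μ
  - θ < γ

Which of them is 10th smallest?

ζ

The consecutive relations fix a unique order: ψ < φ < ε < θ < γ < χ < ρ < λ < τ < ζ < ξ < μ.
Counting 10 from the smallest end gives ζ.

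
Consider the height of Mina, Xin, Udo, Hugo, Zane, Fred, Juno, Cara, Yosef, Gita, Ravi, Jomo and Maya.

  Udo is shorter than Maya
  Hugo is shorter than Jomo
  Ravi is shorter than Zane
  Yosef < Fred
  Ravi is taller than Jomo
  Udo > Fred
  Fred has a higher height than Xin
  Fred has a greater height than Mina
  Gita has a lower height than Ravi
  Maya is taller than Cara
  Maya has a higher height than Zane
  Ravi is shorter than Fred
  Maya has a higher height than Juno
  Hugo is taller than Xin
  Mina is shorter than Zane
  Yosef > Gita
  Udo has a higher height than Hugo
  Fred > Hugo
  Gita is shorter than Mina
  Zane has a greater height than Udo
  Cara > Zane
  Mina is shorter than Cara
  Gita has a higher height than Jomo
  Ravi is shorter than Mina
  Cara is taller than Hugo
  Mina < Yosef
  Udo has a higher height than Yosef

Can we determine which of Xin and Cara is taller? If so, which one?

Cara

Link the given pairs in sequence: Xin < Hugo; Hugo < Jomo; Jomo < Gita; Gita < Ravi; Ravi < Mina; Mina < Yosef; Yosef < Fred; Fred < Udo; Udo < Zane; Zane < Cara.
Chaining these gives Xin < Hugo < Jomo < Gita < Ravi < Mina < Yosef < Fred < Udo < Zane < Cara.
So Cara is taller.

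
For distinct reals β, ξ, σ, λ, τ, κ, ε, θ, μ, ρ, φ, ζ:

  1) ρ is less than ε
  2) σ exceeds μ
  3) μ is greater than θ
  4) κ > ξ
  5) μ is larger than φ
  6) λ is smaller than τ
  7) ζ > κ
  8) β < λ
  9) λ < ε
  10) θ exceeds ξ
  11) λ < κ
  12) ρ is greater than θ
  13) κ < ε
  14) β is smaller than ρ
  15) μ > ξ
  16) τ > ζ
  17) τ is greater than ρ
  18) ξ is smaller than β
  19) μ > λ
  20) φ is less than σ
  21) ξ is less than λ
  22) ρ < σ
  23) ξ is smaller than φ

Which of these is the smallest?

ξ

Chaining upward from ξ: directly above it, θ, β, λ, κ, φ, μ; then ρ, ε, ζ, τ, σ.
That covers every other element, and nothing is given below ξ, so ξ is the smallest.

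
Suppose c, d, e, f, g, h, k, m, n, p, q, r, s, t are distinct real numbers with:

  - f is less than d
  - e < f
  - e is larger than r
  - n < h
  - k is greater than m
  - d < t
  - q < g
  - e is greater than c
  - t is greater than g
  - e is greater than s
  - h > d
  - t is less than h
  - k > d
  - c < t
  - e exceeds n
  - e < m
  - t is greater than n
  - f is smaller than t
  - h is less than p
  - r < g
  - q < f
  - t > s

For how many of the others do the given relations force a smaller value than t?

9

The elements the relations force below t are n, s, q, r, c, e, g, f, d — no chain reaches any other.
That is 9.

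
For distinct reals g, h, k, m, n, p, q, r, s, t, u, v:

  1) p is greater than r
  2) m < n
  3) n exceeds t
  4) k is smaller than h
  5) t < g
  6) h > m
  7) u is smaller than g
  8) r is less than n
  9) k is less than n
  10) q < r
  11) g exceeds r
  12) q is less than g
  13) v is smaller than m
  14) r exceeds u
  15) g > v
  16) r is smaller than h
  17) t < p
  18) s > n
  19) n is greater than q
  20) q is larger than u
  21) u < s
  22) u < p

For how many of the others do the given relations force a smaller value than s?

8

Directly below s: u, n.
One step further: t, k, q, r, m (7 so far).
One step further: v (8 so far).
Nothing else is reachable below s; 8 in all.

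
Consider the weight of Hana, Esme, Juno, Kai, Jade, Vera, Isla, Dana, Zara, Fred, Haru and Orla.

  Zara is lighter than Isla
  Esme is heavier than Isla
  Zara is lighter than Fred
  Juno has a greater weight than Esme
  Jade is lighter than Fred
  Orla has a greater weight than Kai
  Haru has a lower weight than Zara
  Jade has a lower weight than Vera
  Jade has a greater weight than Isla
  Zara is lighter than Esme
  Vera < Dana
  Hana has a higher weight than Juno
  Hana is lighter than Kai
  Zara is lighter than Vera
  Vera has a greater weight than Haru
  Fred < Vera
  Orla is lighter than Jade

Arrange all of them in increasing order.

Nothing is placed below Haru, so it is least; from there Haru < Zara; Zara < Isla; Isla < Esme; Esme < Juno; Juno < Hana; Hana < Kai; Kai < Orla; Orla < Jade; Jade < Fred; Fred < Vera; Vera < Dana, each given directly.

Haru < Zara < Isla < Esme < Juno < Hana < Kai < Orla < Jade < Fred < Vera < Dana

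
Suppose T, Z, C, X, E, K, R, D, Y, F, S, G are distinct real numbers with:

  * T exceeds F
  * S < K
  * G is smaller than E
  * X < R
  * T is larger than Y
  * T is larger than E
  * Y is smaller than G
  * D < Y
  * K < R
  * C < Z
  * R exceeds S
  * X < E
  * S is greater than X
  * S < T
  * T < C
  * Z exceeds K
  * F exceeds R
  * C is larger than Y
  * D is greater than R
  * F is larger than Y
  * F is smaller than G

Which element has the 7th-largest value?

Chaining the given pairs: X < S < K < R < D < Y < F < G < E < T < C < Z.
Counting 7 from the largest end gives Y.

Y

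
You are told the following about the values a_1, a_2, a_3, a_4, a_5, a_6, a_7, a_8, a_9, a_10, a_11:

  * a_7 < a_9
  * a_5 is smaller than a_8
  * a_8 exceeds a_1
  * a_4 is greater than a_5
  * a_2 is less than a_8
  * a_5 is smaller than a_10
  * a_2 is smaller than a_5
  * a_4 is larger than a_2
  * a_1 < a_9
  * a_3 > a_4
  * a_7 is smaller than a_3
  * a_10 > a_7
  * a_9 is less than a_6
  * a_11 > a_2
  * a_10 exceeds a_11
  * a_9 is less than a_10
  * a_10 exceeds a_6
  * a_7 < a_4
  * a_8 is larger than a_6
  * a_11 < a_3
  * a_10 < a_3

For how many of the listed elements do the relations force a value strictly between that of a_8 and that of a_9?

1

The relations place a_9 below a_8. An element lies strictly between them when it is forced above a_9 and also forced below a_8.
Above a_9: {a_6, a_10, a_3}. Below a_8: {a_2, a_7, a_1, a_5, a_6}.
Intersection: {a_6} — 1.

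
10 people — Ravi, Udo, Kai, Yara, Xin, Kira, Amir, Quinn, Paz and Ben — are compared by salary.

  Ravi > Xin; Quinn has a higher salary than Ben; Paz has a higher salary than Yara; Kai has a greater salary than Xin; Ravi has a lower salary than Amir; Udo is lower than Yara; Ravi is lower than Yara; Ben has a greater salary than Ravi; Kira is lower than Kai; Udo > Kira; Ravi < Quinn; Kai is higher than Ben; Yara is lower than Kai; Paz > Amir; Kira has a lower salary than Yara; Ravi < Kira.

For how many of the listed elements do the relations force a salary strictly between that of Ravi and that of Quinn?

The relations place Ravi below Quinn. An element lies strictly between them when it is forced above Ravi and also forced below Quinn.
Above Ravi: {Kira, Amir, Ben, Udo, Yara, Paz, Kai}. Below Quinn: {Xin, Ben}.
Intersection: {Ben} — 1.

1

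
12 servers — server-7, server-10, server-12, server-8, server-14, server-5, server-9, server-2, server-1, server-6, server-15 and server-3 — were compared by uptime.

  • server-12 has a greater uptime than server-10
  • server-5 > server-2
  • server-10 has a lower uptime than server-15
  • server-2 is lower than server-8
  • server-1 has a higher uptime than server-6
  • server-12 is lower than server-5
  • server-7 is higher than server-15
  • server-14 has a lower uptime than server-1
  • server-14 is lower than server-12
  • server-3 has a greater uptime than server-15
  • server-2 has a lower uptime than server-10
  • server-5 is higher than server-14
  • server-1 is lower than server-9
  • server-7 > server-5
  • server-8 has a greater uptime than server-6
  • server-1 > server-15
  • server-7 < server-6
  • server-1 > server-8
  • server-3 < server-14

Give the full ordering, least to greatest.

Nothing is placed below server-2, so it is least; from there server-2 < server-10; server-10 < server-15; server-15 < server-3; server-3 < server-14; server-14 < server-12; server-12 < server-5; server-5 < server-7; server-7 < server-6; server-6 < server-8; server-8 < server-1; server-1 < server-9, each given directly.

server-2 < server-10 < server-15 < server-3 < server-14 < server-12 < server-5 < server-7 < server-6 < server-8 < server-1 < server-9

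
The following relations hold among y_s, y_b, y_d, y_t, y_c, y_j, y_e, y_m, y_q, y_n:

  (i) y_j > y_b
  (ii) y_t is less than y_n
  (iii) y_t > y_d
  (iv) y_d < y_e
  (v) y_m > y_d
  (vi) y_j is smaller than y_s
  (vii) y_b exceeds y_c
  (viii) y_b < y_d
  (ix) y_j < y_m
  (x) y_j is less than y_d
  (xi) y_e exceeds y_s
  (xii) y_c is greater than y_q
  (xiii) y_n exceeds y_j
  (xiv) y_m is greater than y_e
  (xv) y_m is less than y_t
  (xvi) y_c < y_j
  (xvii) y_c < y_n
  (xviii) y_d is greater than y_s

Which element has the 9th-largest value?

Chaining the given pairs: y_q < y_c < y_b < y_j < y_s < y_d < y_e < y_m < y_t < y_n.
Counting 9 from the largest end gives y_c.

y_c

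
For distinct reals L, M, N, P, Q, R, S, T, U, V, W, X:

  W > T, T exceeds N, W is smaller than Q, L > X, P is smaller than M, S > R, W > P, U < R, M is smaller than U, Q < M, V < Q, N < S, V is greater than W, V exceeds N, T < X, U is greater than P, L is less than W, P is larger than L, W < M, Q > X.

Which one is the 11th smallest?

Piecing the relations together gives one ordering: N < T < X < L < P < W < V < Q < M < U < R < S.
The 11th smallest is R.

R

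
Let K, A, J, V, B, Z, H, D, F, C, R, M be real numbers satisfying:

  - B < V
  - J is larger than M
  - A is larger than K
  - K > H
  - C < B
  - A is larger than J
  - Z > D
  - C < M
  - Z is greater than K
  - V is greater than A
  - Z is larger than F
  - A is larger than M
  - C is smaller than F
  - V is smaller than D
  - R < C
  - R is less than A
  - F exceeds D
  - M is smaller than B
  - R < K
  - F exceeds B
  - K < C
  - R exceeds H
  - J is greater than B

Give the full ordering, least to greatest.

H < R < K < C < M < B < J < A < V < D < F < Z

The consecutive links are each given: H < R; R < K; K < C; C < M; M < B; B < J; J < A; A < V; V < D; D < F; F < Z.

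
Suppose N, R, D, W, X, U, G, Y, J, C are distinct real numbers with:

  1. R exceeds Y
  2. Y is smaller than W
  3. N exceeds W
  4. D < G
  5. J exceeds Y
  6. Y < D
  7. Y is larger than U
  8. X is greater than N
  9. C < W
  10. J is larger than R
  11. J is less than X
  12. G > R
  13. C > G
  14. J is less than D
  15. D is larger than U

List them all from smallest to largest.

U < Y < R < J < D < G < C < W < N < X

Nothing is placed below U, so it is least; from there U < Y; Y < R; R < J; J < D; D < G; G < C; C < W; W < N; N < X, each given directly.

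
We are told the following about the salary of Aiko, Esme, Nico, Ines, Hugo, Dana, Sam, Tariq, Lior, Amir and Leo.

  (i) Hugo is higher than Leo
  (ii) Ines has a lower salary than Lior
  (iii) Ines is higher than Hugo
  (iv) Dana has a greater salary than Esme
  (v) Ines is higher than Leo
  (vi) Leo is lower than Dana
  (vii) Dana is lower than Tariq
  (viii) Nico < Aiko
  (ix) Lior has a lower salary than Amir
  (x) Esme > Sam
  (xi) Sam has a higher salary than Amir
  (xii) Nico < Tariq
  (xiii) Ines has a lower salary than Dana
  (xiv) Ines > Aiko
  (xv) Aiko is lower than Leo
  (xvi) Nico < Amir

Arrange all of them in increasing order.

Nico < Aiko < Leo < Hugo < Ines < Lior < Amir < Sam < Esme < Dana < Tariq

Nothing is placed below Nico, so it is least; from there Nico < Aiko; Aiko < Leo; Leo < Hugo; Hugo < Ines; Ines < Lior; Lior < Amir; Amir < Sam; Sam < Esme; Esme < Dana; Dana < Tariq, each given directly.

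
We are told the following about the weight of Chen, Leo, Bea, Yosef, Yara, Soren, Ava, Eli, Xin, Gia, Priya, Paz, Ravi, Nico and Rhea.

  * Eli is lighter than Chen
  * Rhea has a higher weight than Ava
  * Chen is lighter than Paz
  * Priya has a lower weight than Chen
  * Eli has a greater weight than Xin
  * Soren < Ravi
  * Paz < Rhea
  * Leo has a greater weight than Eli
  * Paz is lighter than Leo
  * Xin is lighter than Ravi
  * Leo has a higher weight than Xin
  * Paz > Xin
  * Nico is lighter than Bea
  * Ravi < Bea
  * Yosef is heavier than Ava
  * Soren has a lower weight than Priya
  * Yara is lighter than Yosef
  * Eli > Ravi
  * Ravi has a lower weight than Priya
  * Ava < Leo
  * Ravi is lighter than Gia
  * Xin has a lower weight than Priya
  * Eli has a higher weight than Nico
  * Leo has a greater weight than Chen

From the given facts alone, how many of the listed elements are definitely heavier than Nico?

6

Directly above Nico: Bea, Eli.
One step further: Chen, Leo (4 so far).
One step further: Paz (5 so far).
One step further: Rhea (6 so far).
Nothing else is reachable above Nico; 6 in all.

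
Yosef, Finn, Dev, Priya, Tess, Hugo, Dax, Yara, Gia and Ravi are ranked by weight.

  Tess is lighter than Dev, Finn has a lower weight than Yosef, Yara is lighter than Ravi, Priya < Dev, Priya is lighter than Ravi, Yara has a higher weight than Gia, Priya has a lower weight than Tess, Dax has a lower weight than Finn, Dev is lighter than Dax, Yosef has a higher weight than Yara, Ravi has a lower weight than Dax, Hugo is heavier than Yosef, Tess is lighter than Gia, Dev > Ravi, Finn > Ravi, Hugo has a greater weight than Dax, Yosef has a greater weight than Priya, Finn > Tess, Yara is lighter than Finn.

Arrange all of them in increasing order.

Priya < Tess < Gia < Yara < Ravi < Dev < Dax < Finn < Yosef < Hugo

The consecutive links are each given: Priya < Tess; Tess < Gia; Gia < Yara; Yara < Ravi; Ravi < Dev; Dev < Dax; Dax < Finn; Finn < Yosef; Yosef < Hugo.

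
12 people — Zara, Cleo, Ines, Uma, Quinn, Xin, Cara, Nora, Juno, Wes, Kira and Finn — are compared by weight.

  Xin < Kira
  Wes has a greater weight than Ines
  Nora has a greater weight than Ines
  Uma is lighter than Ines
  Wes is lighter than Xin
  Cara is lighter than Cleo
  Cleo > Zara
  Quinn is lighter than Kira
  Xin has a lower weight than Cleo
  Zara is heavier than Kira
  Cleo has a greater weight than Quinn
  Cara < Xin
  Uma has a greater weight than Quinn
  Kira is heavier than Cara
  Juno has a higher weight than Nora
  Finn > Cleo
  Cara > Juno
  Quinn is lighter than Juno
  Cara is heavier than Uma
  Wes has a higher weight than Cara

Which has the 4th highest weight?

Kira

Piecing the relations together gives one ordering: Quinn < Uma < Ines < Nora < Juno < Cara < Wes < Xin < Kira < Zara < Cleo < Finn.
Counting 4 from the largest end gives Kira.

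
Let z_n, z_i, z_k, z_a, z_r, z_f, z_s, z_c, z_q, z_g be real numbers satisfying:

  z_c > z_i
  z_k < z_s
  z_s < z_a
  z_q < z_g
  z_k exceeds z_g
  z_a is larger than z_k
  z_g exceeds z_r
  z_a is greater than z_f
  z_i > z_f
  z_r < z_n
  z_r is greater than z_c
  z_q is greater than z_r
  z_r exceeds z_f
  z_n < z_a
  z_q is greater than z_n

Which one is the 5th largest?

Chaining the given pairs: z_f < z_i < z_c < z_r < z_n < z_q < z_g < z_k < z_s < z_a.
Counting 5 from the largest end gives z_q.

z_q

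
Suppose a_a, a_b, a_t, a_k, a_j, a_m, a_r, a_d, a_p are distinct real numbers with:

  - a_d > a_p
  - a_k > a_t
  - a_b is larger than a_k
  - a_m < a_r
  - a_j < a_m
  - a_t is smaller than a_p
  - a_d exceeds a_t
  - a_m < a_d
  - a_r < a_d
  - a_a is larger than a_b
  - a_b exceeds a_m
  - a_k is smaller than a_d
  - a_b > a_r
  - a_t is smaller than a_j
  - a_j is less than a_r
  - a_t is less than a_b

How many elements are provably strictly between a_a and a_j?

Chaining upward from a_j reaches: a_m, a_r, a_b, a_d.
Chaining downward from a_a reaches: a_t, a_k, a_m, a_r, a_b.
Strictly between a_j and a_a are those in both lists: a_m, a_r, a_b — 3 elements.

3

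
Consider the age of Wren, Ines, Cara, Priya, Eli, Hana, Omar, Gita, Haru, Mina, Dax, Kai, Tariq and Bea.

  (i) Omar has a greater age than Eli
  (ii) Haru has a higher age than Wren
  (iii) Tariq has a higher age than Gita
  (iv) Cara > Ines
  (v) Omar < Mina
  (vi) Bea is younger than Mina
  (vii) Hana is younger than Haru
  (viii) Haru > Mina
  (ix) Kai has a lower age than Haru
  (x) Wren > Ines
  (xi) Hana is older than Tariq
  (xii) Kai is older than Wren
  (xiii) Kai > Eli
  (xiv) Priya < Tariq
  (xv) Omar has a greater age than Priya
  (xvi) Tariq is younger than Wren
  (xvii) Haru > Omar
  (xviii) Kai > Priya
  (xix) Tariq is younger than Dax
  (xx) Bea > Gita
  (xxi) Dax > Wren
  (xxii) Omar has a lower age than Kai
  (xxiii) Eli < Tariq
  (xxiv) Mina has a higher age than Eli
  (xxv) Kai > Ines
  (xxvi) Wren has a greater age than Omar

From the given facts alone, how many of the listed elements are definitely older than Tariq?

From Tariq the given relations immediately reach Wren, Dax, Hana.
From those, Kai, Haru — 5 in total.
Nothing else is reachable above Tariq; 5 in all.

5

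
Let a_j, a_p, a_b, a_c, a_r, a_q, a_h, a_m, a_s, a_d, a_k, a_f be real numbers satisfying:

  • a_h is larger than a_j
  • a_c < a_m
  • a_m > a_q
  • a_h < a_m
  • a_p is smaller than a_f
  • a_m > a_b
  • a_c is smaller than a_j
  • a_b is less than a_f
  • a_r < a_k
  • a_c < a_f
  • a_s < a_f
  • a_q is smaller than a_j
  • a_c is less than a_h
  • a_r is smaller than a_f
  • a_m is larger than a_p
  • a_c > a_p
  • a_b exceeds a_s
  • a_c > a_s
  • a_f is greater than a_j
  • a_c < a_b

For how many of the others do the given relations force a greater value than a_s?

6

Directly above a_s: a_c, a_b, a_f.
One step further: a_j, a_h, a_m (6 so far).
No other element is forced above a_s by the given relations, so the count is 6.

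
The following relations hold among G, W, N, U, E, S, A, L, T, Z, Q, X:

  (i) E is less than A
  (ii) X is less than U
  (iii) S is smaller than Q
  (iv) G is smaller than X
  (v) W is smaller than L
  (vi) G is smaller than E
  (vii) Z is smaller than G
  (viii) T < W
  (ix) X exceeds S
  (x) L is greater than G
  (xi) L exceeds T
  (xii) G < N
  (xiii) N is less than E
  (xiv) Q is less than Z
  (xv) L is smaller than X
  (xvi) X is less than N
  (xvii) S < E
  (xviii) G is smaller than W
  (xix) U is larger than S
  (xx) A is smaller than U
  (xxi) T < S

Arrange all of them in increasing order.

Each adjacent pair is fixed by a given relation: T < S; S < Q; Q < Z; Z < G; G < W; W < L; L < X; X < N; N < E; E < A; A < U. Chaining them end to end gives the full order.

T < S < Q < Z < G < W < L < X < N < E < A < U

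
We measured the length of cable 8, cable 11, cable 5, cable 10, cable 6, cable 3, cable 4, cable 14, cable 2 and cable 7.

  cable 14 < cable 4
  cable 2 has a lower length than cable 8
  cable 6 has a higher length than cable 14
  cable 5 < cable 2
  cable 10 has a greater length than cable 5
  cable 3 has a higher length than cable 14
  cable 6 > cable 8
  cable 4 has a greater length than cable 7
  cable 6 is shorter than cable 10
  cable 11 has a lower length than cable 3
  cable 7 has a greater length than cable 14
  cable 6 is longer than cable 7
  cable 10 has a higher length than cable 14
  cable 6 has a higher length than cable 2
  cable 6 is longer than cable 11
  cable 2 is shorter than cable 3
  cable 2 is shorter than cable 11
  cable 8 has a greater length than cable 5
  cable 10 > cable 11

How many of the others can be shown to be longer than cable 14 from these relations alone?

From cable 14 the given relations immediately reach cable 3, cable 7, cable 6, cable 4, cable 10.
No other element is forced above cable 14 by the given relations, so the count is 5.

5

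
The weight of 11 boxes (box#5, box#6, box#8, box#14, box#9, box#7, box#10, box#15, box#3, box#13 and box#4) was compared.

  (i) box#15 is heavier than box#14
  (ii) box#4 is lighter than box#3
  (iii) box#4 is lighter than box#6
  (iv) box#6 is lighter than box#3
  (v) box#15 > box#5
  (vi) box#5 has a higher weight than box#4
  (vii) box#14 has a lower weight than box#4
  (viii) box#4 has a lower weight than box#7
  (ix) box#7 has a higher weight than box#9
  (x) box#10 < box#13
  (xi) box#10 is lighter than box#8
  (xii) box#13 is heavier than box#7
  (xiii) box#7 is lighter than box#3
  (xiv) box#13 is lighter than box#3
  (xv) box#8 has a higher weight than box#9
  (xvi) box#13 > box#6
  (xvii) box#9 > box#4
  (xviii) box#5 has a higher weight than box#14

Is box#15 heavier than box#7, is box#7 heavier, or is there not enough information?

undetermined

Following every chain through box#7: above box#7 we get box#13, box#3; below box#7 we get box#14, box#4, box#9.
box#15 is not reached, and no chain runs the other way from box#15 to box#7.
So the given relations leave the order of box#7 and box#15 undetermined.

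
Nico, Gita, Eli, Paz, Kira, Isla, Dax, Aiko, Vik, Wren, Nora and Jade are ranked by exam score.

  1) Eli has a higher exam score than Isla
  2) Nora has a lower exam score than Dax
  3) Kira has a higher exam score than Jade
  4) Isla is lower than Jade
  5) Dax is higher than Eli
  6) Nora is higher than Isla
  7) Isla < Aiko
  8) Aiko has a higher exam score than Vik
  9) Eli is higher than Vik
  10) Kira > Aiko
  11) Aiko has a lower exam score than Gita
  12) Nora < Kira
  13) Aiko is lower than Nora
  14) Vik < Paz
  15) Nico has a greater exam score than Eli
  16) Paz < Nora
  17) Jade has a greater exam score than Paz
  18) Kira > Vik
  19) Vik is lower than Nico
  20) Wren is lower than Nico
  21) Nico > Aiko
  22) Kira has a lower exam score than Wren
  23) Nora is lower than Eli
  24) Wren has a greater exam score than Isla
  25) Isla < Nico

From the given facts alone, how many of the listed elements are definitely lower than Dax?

6

Directly below Dax: Nora, Eli.
One step further: Isla, Vik, Paz, Aiko (6 so far).
Nothing else is reachable below Dax; 6 in all.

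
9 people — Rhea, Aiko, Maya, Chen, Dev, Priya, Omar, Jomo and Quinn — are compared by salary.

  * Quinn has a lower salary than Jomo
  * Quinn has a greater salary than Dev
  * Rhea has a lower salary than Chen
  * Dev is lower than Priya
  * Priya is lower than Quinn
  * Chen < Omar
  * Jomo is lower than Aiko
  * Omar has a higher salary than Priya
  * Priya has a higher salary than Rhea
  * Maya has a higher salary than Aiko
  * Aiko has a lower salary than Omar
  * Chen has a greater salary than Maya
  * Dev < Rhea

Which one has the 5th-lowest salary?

Jomo

Piecing the relations together gives one ordering: Dev < Rhea < Priya < Quinn < Jomo < Aiko < Maya < Chen < Omar.
Counting 5 from the smallest end gives Jomo.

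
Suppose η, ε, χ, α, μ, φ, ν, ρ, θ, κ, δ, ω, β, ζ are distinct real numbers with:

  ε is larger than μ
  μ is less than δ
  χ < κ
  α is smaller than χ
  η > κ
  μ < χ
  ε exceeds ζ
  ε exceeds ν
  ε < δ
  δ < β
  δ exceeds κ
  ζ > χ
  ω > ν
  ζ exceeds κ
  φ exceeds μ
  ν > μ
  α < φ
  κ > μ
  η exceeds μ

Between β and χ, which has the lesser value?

χ

Chaining the given relations: χ < κ < ζ < ε < δ < β.
So χ < β; χ is the smaller of the two.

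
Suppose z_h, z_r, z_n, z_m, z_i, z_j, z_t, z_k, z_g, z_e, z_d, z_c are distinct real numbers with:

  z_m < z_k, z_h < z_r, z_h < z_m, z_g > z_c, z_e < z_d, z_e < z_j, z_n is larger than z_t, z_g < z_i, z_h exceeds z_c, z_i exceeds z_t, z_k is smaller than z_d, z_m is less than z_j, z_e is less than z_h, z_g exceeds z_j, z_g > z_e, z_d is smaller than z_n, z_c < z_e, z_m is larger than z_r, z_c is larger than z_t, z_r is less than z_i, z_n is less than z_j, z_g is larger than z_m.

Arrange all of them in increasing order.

z_t < z_c < z_e < z_h < z_r < z_m < z_k < z_d < z_n < z_j < z_g < z_i

Each adjacent pair is fixed by a given relation: z_t < z_c; z_c < z_e; z_e < z_h; z_h < z_r; z_r < z_m; z_m < z_k; z_k < z_d; z_d < z_n; z_n < z_j; z_j < z_g; z_g < z_i. Chaining them end to end gives the full order.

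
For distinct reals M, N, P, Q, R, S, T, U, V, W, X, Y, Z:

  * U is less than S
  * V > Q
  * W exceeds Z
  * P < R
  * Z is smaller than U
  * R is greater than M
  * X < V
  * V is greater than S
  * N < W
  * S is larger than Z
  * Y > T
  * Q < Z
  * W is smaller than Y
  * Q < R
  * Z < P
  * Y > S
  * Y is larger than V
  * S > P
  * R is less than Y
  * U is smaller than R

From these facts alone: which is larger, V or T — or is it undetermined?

Following every chain through T: above T we get Y.
V is not reached, and no chain runs the other way from V to T.
So the given relations leave the order of T and V undetermined.

undetermined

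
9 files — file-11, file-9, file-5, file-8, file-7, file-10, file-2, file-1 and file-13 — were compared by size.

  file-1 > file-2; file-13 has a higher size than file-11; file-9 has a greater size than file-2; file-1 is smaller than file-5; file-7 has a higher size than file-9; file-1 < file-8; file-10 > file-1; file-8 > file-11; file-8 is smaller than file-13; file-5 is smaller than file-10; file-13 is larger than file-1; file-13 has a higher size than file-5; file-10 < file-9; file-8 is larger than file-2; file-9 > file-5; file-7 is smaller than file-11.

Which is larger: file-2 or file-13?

Chaining the given relations: file-2 < file-1 < file-5 < file-10 < file-9 < file-7 < file-11 < file-13.
So file-2 < file-13; file-13 is the larger of the two.

file-13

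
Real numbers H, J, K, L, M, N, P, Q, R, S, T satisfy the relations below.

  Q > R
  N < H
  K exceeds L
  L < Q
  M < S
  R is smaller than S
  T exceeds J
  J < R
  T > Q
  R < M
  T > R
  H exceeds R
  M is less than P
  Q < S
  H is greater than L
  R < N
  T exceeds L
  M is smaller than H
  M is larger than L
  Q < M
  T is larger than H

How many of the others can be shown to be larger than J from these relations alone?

8

From J the given relations immediately reach R, T.
From those, Q, M, N, H, S — 7 in total.
From those, P — 8 in total.
No other element is forced above J by the given relations, so the count is 8.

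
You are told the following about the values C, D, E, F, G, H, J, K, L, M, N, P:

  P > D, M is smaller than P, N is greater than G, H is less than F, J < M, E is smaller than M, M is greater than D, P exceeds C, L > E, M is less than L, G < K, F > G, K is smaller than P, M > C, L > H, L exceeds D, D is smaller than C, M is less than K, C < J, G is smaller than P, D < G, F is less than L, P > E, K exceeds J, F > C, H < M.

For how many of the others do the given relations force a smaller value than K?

Directly below K: G, J, M.
One step further: D, H, C, E (7 so far).
No other element is forced below K by the given relations, so the count is 7.

7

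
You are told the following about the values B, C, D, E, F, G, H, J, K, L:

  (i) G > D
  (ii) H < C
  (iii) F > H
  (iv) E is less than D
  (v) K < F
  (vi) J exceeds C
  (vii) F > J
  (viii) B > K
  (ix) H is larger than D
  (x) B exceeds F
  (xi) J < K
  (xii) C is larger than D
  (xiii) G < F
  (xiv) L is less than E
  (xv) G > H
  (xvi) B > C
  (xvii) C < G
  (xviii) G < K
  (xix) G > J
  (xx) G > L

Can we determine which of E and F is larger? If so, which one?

Following the relations from E: E < D < H < C < J < G < K < F.
So F is larger.

F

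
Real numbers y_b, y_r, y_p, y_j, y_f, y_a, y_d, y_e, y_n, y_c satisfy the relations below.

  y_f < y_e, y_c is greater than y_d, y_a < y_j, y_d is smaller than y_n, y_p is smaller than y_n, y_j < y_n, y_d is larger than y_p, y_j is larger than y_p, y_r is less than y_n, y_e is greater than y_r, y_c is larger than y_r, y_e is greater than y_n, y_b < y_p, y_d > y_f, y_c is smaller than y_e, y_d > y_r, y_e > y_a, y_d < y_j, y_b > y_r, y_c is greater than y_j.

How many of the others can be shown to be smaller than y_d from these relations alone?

4

The elements the relations force below y_d are y_r, y_b, y_p, y_f — no chain reaches any other.
That is 4.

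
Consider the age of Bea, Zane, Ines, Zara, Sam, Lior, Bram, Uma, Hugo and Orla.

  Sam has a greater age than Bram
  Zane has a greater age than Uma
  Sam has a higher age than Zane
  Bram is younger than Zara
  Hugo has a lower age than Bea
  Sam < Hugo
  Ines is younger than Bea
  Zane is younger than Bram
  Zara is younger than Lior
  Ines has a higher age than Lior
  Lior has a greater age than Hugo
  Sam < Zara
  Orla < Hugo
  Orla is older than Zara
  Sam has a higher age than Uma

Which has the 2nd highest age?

Piecing the relations together gives one ordering: Uma < Zane < Bram < Sam < Zara < Orla < Hugo < Lior < Ines < Bea.
The 2nd largest is Ines.

Ines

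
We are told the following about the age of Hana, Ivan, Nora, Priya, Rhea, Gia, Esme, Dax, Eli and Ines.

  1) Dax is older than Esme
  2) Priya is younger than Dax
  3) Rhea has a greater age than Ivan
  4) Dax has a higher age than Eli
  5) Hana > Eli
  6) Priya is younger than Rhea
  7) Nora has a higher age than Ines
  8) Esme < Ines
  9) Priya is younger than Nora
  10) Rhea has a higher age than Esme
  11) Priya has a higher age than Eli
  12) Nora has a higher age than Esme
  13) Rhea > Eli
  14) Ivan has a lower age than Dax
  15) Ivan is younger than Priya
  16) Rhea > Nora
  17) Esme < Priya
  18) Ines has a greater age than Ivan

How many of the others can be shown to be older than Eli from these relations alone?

From Eli the given relations immediately reach Hana, Priya, Dax, Rhea.
From those, Nora — 5 in total.
No other element is forced above Eli by the given relations, so the count is 5.

5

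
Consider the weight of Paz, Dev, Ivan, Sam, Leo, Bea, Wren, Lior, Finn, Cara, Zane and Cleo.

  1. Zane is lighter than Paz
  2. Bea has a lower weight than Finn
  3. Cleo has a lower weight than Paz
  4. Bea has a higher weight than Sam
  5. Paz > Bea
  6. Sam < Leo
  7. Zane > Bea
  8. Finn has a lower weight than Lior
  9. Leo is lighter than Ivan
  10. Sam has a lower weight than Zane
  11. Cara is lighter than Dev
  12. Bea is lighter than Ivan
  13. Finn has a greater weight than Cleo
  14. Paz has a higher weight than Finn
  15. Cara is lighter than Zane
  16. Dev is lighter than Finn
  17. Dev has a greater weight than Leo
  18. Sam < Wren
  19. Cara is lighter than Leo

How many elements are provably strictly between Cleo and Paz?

1

The relations place Cleo below Paz. An element lies strictly between them when it is forced above Cleo and also forced below Paz.
Above Cleo: {Finn, Lior}. Below Paz: {Cara, Sam, Leo, Dev, Bea, Finn, Zane}.
Intersection: {Finn} — 1.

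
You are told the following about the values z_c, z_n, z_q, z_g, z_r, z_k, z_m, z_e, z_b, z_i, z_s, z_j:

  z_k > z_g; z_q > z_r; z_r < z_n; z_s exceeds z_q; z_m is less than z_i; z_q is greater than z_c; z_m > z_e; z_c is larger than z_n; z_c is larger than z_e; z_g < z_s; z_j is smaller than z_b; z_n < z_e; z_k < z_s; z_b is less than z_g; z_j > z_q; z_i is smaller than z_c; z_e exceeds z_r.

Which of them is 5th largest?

Chaining the given pairs: z_r < z_n < z_e < z_m < z_i < z_c < z_q < z_j < z_b < z_g < z_k < z_s.
Counting 5 from the largest end gives z_j.

z_j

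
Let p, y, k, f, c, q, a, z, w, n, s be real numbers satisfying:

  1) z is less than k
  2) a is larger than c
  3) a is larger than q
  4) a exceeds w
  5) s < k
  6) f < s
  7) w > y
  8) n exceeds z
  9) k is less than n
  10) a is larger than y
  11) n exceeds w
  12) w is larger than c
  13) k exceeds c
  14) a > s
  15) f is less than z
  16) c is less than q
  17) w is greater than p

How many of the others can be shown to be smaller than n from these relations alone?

8

The elements the relations force below n are f, z, s, c, y, k, p, w — no chain reaches any other.
That is 8.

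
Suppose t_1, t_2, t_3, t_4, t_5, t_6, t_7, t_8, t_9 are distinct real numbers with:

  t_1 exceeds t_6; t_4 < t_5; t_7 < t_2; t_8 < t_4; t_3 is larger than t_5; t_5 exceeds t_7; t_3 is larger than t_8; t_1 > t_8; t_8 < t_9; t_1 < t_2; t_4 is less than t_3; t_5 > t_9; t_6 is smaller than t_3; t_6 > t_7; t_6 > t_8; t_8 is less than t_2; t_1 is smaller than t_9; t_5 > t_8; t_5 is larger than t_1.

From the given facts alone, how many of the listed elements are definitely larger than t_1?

4

The elements the relations force above t_1 are t_9, t_2, t_5, t_3 — no chain reaches any other.
That is 4.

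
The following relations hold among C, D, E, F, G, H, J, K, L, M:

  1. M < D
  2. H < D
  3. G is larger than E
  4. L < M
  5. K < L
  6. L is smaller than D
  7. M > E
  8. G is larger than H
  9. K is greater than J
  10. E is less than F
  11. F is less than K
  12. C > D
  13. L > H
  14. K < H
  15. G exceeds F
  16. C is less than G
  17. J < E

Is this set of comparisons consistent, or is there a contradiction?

consistent

Every relation is compatible with J < E < F < K < H < L < M < D < C < G; the set is consistent.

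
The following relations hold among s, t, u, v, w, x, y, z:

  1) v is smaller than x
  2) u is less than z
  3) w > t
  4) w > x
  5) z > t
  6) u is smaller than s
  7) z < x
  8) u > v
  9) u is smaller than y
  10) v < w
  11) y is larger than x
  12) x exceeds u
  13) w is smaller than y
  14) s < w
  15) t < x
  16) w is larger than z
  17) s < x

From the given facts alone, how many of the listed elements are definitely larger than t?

Directly above t: z, x, w.
One step further: y (4 so far).
No other element is forced above t by the given relations, so the count is 4.

4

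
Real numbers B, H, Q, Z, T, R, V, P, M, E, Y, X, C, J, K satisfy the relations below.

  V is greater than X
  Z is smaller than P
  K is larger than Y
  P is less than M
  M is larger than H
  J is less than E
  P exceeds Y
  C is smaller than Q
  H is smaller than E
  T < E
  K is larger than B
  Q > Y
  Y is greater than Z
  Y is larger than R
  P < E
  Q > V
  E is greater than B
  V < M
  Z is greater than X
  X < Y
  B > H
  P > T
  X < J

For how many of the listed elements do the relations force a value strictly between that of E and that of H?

Chaining upward from H reaches: B, M, K.
Chaining downward from E reaches: T, X, Z, R, Y, P, B, J.
Strictly between H and E are those in both lists: B — 1 element.

1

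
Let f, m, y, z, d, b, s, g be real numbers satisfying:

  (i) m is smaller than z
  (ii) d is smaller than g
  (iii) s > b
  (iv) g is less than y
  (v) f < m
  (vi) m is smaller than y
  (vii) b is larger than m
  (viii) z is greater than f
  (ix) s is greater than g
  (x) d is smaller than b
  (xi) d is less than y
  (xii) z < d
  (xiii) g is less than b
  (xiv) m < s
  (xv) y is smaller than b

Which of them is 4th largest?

The consecutive relations fix a unique order: f < m < z < d < g < y < b < s.
The 4th largest is g.

g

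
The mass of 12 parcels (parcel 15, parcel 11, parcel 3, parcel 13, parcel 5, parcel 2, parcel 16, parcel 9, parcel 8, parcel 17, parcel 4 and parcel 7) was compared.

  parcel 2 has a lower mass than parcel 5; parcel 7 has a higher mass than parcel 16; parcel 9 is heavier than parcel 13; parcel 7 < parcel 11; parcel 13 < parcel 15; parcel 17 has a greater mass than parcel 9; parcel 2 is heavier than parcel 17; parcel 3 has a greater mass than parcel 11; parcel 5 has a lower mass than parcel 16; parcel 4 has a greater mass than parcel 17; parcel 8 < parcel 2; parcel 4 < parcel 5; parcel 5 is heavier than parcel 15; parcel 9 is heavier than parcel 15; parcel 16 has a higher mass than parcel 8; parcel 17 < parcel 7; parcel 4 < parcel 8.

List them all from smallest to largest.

parcel 13 < parcel 15 < parcel 9 < parcel 17 < parcel 4 < parcel 8 < parcel 2 < parcel 5 < parcel 16 < parcel 7 < parcel 11 < parcel 3

The consecutive links are each given: parcel 13 < parcel 15; parcel 15 < parcel 9; parcel 9 < parcel 17; parcel 17 < parcel 4; parcel 4 < parcel 8; parcel 8 < parcel 2; parcel 2 < parcel 5; parcel 5 < parcel 16; parcel 16 < parcel 7; parcel 7 < parcel 11; parcel 11 < parcel 3.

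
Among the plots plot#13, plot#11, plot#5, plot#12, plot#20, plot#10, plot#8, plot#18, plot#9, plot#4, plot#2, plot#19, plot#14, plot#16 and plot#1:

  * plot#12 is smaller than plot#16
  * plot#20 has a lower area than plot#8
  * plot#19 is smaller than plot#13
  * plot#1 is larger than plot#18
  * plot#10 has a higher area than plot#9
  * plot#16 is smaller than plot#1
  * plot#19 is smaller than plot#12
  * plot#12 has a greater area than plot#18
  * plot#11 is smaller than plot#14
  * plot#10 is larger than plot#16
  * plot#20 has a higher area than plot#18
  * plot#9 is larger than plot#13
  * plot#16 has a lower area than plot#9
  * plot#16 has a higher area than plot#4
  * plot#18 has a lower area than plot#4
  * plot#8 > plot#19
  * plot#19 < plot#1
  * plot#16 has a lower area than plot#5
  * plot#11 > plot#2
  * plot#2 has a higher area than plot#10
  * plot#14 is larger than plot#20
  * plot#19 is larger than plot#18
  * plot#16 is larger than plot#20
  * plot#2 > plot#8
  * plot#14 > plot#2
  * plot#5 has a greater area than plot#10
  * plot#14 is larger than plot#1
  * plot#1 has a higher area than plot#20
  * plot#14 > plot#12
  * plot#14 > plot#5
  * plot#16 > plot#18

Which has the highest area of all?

Chaining downward from plot#14: directly below it, plot#12, plot#20, plot#1, plot#5, plot#2, plot#11; then plot#18, plot#19, plot#8, plot#16, plot#10; then plot#4, plot#9; then plot#13.
That covers every other element, and nothing is given above plot#14, so plot#14 is the highest area.

plot#14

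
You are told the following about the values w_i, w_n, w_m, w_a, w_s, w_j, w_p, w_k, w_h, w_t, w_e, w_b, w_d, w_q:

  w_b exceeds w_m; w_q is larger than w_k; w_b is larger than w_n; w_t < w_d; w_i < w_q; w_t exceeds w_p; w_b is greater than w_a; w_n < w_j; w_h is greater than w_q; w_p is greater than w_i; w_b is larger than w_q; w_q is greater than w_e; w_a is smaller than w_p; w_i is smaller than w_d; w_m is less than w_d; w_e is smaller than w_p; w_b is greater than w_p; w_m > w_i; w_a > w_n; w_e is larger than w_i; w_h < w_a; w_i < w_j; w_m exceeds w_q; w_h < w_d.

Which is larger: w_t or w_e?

Link the given pairs in sequence: w_e < w_q; w_q < w_h; w_h < w_a; w_a < w_p; w_p < w_t.
Together: w_e < w_q < w_h < w_a < w_p < w_t.
So w_e < w_t; w_t is the larger of the two.

w_t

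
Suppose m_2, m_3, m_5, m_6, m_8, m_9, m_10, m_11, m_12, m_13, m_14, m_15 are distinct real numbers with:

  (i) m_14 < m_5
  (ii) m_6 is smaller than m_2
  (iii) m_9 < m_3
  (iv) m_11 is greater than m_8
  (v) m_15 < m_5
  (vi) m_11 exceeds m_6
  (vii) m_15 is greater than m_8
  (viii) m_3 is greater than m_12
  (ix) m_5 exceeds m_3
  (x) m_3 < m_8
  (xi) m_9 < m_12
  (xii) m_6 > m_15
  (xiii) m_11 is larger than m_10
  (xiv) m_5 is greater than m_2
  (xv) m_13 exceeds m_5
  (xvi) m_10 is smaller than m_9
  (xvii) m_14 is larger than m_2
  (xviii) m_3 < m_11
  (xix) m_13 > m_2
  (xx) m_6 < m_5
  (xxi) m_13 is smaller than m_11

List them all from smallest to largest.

The consecutive links are each given: m_10 < m_9; m_9 < m_12; m_12 < m_3; m_3 < m_8; m_8 < m_15; m_15 < m_6; m_6 < m_2; m_2 < m_14; m_14 < m_5; m_5 < m_13; m_13 < m_11.

m_10 < m_9 < m_12 < m_3 < m_8 < m_15 < m_6 < m_2 < m_14 < m_5 < m_13 < m_11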